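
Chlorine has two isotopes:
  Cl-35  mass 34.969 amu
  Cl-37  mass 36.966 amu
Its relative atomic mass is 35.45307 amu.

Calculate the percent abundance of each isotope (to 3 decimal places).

With x = fraction of Cl-35 (so Cl-37 is 1 − x):
34.969·x + 36.966·(1 − x) = 35.45307
(34.969 − 36.966)·x = 35.45307 − 36.966
x = -1.51293 / -1.997 = 0.75760 → 75.760% Cl-35, 24.240% Cl-37.

Cl-35: 75.760%, Cl-37: 24.240%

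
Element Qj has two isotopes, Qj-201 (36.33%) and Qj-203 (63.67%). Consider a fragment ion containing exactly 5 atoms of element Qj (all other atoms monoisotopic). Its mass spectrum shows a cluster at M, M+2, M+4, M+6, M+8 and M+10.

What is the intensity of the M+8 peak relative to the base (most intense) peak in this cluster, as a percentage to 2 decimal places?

Binomial terms of (0.3633 + 0.6367)^5: M 0.0063, M+2 0.0555, M+4 0.1944, M+6 0.3407, M+8 0.2985, M+10 0.1046 → M+6 is the base peak.
P(M+6) = C(5,3) × 0.3633^2 × 0.6367^3 = 10 × 0.13198689 × 0.25810983 = 0.340671 (base)
P(M+8) = C(5,4) × 0.3633^1 × 0.6367^4 = 5 × 0.3633 × 0.16433853 = 0.298521
Relative intensity = 0.298521 / 0.340671 × 100 = 87.63

87.63%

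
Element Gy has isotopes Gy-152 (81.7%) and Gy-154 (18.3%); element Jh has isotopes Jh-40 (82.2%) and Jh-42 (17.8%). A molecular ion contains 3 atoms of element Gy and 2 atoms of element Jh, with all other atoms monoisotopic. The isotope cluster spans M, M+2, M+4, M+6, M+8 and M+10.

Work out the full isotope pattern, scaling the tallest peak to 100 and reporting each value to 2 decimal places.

Element Gy pattern (n=3): 0.54533851 : 0.36645146 : 0.08208154 : 0.00612849
Element Jh pattern (n=2): 0.675684 : 0.292632 : 0.031684
Convolve the two distributions (both contribute in 2-u steps):
  M: 0.54533851×0.675684 = 0.368477
  M+2: 0.54533851×0.292632 + 0.36645146×0.675684 = 0.407189
  M+4: 0.54533851×0.031684 + 0.36645146×0.292632 + 0.08208154×0.675684 = 0.179975
  M+6: 0.36645146×0.031684 + 0.08208154×0.292632 + 0.00612849×0.675684 = 0.039771
  M+8: 0.08208154×0.031684 + 0.00612849×0.292632 = 0.004394
  M+10: 0.00612849×0.031684 = 0.000194
Scale to base peak (0.407189) = 100: 90.49 : 100.00 : 44.20 : 9.77 : 1.08 : 0.05

90.49 : 100.00 : 44.20 : 9.77 : 1.08 : 0.05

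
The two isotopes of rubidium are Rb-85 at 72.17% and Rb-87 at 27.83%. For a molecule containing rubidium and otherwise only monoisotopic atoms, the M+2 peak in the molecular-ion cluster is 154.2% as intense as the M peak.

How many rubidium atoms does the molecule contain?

With n Rb atoms, P(M+2)/P(M) = C(n,1)·p^(n−1)q / p^n = n·q/p = n · 0.2783/0.7217.
n = 1.542 × 0.7217/0.2783 = 4.00 ≈ 4

4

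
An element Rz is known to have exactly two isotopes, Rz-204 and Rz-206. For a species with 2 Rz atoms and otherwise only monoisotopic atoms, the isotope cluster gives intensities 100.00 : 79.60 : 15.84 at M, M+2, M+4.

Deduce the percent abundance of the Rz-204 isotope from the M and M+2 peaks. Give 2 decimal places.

If p is the fraction of Rz that is Rz-204, then I(M+2)/I(M) = [C(2,1)·p^1·(1−p)] / p^2 = 2·(1−p)/p = 79.60/100.00 = 0.7960
(1−p)/p = 0.7960/2 = 0.3980  ⇒  p = 1/(1 + 0.3980) = 0.7153
Rz-204: 71.53%, Rz-206: 28.47%.

71.53%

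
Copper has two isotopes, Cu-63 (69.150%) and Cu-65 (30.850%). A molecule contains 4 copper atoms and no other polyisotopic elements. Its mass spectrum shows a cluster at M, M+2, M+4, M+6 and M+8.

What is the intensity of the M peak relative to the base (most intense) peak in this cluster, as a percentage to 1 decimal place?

Term probabilities: M 0.2286, M+2 0.4080, M+4 0.2731, M+6 0.0812, M+8 0.0091. Base peak = M+2.
P(M+2) = C(4,1) × 0.69150^3 × 0.30850^1 = 4 × 0.33065611 × 0.3085 = 0.408030 (base)
P(M) = C(4,0) × 0.69150^4 × 0.30850^0 = 1 × 0.2286487 × 1.0000 = 0.228649
Relative intensity = 0.228649 / 0.408030 × 100 = 56.0

56.0%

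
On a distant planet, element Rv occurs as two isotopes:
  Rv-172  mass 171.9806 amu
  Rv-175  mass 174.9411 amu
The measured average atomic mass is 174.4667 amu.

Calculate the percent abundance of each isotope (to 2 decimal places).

Rv-172: 16.02%, Rv-175: 83.98%

With x = fraction of Rv-172 (so Rv-175 is 1 − x):
171.9806·x + 174.9411·(1 − x) = 174.4667
(171.9806 − 174.9411)·x = 174.4667 − 174.9411
x = -0.4744 / -2.9605 = 0.16024 → 16.02% Rv-172, 83.98% Rv-175.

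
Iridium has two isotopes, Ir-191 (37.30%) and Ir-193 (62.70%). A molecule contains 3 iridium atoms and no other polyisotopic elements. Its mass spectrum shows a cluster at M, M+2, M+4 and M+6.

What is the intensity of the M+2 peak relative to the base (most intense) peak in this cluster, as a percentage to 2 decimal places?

Binomial terms of (0.3730 + 0.6270)^3: M 0.0519, M+2 0.2617, M+4 0.4399, M+6 0.2465 → M+4 is the base peak.
P(M+4) = C(3,2) × 0.3730^1 × 0.6270^2 = 3 × 0.3730 × 0.393129 = 0.439911 (base)
P(M+2) = C(3,1) × 0.3730^2 × 0.6270^1 = 3 × 0.139129 × 0.6270 = 0.261702
Relative intensity = 0.261702 / 0.439911 × 100 = 59.49

59.49%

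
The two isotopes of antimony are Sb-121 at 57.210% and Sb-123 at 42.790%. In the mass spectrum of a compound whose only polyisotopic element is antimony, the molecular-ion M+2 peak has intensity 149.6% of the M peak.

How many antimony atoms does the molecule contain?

The M+2/M ratio from n Sb atoms is n · q/p = n · 0.42790/0.57210.
n = 1.496 × 0.57210/0.42790 = 2.00 ≈ 2

2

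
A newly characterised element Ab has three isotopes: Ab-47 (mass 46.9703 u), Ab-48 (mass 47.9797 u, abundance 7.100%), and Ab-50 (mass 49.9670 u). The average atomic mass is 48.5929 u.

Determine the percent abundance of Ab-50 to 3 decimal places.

Let x and y be the fractions of Ab-47 and Ab-50. Then x + y = 1 − 0.07100 = 0.92900 and 46.9703x + 49.9670y = 48.5929 − 0.07100×47.9797 = 45.1863413.
Substituting: 46.9703x + 49.9670(0.92900 − x) = 45.1863413
(46.9703 − 49.9670)x = -1.2330017  ⇒  x = 0.41145, y = 0.51755
Ab-47: 41.145%, Ab-50: 51.755%.

51.755%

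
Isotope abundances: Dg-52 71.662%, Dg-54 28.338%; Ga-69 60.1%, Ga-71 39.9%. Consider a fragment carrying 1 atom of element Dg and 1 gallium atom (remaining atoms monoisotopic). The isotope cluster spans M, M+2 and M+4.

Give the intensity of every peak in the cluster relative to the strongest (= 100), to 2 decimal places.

Element Dg pattern (n=1): 0.71662 : 0.28338
Gallium pattern (n=1): 0.6010 : 0.3990
Convolve the two distributions (both contribute in 2-u steps):
  M: 0.71662×0.6010 = 0.430689
  M+2: 0.71662×0.3990 + 0.28338×0.6010 = 0.456243
  M+4: 0.28338×0.3990 = 0.113069
Scale to base peak (0.456243) = 100: 94.40 : 100.00 : 24.78

94.40 : 100.00 : 24.78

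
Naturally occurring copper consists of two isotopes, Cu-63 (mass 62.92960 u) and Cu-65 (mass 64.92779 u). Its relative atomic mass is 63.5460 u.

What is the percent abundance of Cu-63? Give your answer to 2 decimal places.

Writing the weighted mean with unknown fraction x of Cu-63:
62.92960·x + 64.92779·(1 − x) = 63.5460
(62.92960 − 64.92779)·x = 63.5460 − 64.92779
x = -1.38179 / -1.99819 = 0.69152 → 69.15% Cu-63, 30.85% Cu-65.

69.15%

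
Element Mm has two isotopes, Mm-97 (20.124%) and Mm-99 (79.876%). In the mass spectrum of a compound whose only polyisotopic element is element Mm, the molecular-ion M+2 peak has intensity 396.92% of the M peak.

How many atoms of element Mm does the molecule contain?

1

For n independent Mm atoms, I(M+2)/I(M) = n · (abundance Mm-99) / (abundance Mm-97) = n · 0.79876/0.20124.
n = 3.9692 × 0.20124/0.79876 = 1.00 ≈ 1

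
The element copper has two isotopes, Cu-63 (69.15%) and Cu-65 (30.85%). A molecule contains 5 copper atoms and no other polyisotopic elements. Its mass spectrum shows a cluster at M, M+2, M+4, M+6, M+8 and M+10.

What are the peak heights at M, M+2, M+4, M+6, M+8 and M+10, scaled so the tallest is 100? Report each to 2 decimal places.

Each Cu atom is independently Cu-63 (p = 0.6915) or Cu-65 (q = 0.3085); the cluster is the binomial expansion (p + q)^5.
P(M) = 0.6915^5 = 0.158111
P(M+2) = 5 × 0.6915^4 × 0.3085^1 = 0.352691
P(M+4) = 10 × 0.6915^3 × 0.3085^2 = 0.314693
P(M+6) = 10 × 0.6915^2 × 0.3085^3 = 0.140394
P(M+8) = 5 × 0.6915^1 × 0.3085^4 = 0.031317
P(M+10) = 0.3085^5 = 0.002794
The M+2 peak is largest (0.352691); scaling to 100 gives 44.83 : 100.00 : 89.23 : 39.81 : 8.88 : 0.79.

44.83 : 100.00 : 89.23 : 39.81 : 8.88 : 0.79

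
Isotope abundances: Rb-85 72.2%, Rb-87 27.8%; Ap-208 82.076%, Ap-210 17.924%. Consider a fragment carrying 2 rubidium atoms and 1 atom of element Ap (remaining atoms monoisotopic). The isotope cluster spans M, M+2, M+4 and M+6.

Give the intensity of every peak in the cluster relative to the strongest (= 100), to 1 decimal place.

Rubidium pattern (n=2): 0.521284 : 0.401432 : 0.077284
Element Ap pattern (n=1): 0.82076 : 0.17924
Convolve the two distributions (both contribute in 2-u steps):
  M: 0.521284×0.82076 = 0.427849
  M+2: 0.521284×0.17924 + 0.401432×0.82076 = 0.422914
  M+4: 0.401432×0.17924 + 0.077284×0.82076 = 0.135384
  M+6: 0.077284×0.17924 = 0.013852
Scale to base peak (0.427849) = 100: 100.0 : 98.8 : 31.6 : 3.2

100.0 : 98.8 : 31.6 : 3.2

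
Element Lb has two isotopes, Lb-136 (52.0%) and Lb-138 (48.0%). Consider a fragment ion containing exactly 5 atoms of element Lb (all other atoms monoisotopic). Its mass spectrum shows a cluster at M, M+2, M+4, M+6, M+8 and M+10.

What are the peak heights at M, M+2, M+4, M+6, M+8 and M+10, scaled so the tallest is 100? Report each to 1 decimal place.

The 5 Lb atoms are independent, so intensities follow the terms of (0.520 + 0.480)^5.
P(M) = 0.520^5 = 0.038020
P(M+2) = 5 × 0.520^4 × 0.480^1 = 0.175479
P(M+4) = 10 × 0.520^3 × 0.480^2 = 0.323961
P(M+6) = 10 × 0.520^2 × 0.480^3 = 0.299041
P(M+8) = 5 × 0.520^1 × 0.480^4 = 0.138019
P(M+10) = 0.480^5 = 0.025480
The M+4 peak is largest (0.323961); scaling to 100 gives 11.7 : 54.2 : 100.0 : 92.3 : 42.6 : 7.9.

11.7 : 54.2 : 100.0 : 92.3 : 42.6 : 7.9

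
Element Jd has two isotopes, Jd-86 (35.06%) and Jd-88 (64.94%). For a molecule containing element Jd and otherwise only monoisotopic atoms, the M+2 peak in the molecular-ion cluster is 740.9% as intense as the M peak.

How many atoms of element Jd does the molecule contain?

With n Jd atoms, P(M+2)/P(M) = C(n,1)·p^(n−1)q / p^n = n·q/p = n · 0.6494/0.3506.
n = 7.409 × 0.3506/0.6494 = 4.00 ≈ 4

4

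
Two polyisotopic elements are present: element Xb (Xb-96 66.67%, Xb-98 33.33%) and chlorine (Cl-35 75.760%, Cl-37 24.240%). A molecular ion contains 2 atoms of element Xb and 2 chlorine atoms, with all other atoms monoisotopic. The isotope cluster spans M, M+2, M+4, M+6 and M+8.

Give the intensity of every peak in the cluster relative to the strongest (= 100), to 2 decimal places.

Element Xb pattern (n=2): 0.44448889 : 0.44442222 : 0.11108889
Chlorine pattern (n=2): 0.57395776 : 0.36728448 : 0.05875776
Convolve the two distributions (both contribute in 2-u steps):
  M: 0.44448889×0.57395776 = 0.255118
  M+2: 0.44448889×0.36728448 + 0.44442222×0.57395776 = 0.418333
  M+4: 0.44448889×0.05875776 + 0.44442222×0.36728448 + 0.11108889×0.57395776 = 0.253107
  M+6: 0.44442222×0.05875776 + 0.11108889×0.36728448 = 0.066914
  M+8: 0.11108889×0.05875776 = 0.006527
Scale to base peak (0.418333) = 100: 60.98 : 100.00 : 60.50 : 16.00 : 1.56

60.98 : 100.00 : 60.50 : 16.00 : 1.56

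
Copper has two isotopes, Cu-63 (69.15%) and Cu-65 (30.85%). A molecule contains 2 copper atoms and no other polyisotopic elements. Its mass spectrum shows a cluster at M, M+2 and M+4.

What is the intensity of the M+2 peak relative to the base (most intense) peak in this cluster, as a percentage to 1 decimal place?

Binomial terms of (0.6915 + 0.3085)^2: M 0.4782, M+2 0.4267, M+4 0.0952 → M is the base peak.
P(M) = C(2,0) × 0.6915^2 × 0.3085^0 = 1 × 0.47817225 × 1.0000 = 0.478172 (base)
P(M+2) = C(2,1) × 0.6915^1 × 0.3085^1 = 2 × 0.6915 × 0.3085 = 0.426656
Relative intensity = 0.426656 / 0.478172 × 100 = 89.2

89.2%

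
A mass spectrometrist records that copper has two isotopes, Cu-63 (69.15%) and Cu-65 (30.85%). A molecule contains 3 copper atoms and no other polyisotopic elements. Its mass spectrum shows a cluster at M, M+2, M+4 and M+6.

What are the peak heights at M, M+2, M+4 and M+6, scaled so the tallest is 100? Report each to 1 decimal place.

74.7 : 100.0 : 44.6 : 6.6

Each Cu atom is independently Cu-63 (p = 0.6915) or Cu-65 (q = 0.3085); the cluster is the binomial expansion (p + q)^3.
P(M) = 0.6915^3 = 0.330656
P(M+2) = 3 × 0.6915^2 × 0.3085^1 = 0.442548
P(M+4) = 3 × 0.6915^1 × 0.3085^2 = 0.197435
P(M+6) = 0.3085^3 = 0.029361
The M+2 peak is largest (0.442548); scaling to 100 gives 74.7 : 100.0 : 44.6 : 6.6.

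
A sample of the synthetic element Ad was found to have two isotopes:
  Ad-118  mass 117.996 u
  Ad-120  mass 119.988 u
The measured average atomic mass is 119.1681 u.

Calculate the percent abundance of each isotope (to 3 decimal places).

With x = fraction of Ad-118 (so Ad-120 is 1 − x):
117.996·x + 119.988·(1 − x) = 119.1681
(117.996 − 119.988)·x = 119.1681 − 119.988
x = -0.8199 / -1.992 = 0.41160 → 41.160% Ad-118, 58.840% Ad-120.

Ad-118: 41.160%, Ad-120: 58.840%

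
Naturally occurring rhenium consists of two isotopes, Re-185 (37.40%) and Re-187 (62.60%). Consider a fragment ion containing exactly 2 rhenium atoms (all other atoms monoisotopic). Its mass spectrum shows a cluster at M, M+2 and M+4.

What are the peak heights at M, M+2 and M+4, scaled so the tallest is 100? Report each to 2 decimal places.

The 2 Re atoms are independent, so intensities follow the terms of (0.3740 + 0.6260)^2.
P(M) = 0.3740^2 = 0.139876
P(M+2) = 2 × 0.3740^1 × 0.6260^1 = 0.468248
P(M+4) = 0.6260^2 = 0.391876
The M+2 peak is largest (0.468248); scaling to 100 gives 29.87 : 100.00 : 83.69.

29.87 : 100.00 : 83.69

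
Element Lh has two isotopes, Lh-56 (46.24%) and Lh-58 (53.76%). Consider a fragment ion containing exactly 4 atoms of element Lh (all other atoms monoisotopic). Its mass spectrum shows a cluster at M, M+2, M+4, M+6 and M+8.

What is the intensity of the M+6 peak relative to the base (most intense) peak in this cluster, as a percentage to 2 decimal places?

(0.4624 + 0.5376)^4 gives M 0.0457, M+2 0.2126, M+4 0.3708, M+6 0.2874, M+8 0.0835; the largest is M+4.
P(M+4) = C(4,2) × 0.4624^2 × 0.5376^2 = 6 × 0.21381376 × 0.28901376 = 0.370771 (base)
P(M+6) = C(4,3) × 0.4624^1 × 0.5376^3 = 4 × 0.4624 × 0.1553738 = 0.287379
Relative intensity = 0.287379 / 0.370771 × 100 = 77.51

77.51%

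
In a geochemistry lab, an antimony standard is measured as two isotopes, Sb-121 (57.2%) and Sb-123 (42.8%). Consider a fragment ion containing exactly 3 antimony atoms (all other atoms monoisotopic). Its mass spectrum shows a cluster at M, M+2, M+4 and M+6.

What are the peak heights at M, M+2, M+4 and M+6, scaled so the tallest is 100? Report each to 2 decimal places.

44.55 : 100.00 : 74.83 : 18.66

Each Sb atom is independently Sb-121 (p = 0.572) or Sb-123 (q = 0.428); the cluster is the binomial expansion (p + q)^3.
P(M) = 0.572^3 = 0.187149
P(M+2) = 3 × 0.572^2 × 0.428^1 = 0.420104
P(M+4) = 3 × 0.572^1 × 0.428^2 = 0.314344
P(M+6) = 0.428^3 = 0.078403
The M+2 peak is largest (0.420104); scaling to 100 gives 44.55 : 100.00 : 74.83 : 18.66.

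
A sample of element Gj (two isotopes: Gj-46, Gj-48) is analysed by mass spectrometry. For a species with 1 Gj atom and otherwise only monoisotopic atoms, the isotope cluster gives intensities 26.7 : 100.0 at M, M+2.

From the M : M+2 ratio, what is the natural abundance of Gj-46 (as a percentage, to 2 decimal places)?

Let p = fractional abundance of Gj-46. I(M+2)/I(M) = [C(1,1)·p^0·(1−p)] / p^1 = 1·(1−p)/p = 100.0/26.7 = 3.7453
(1−p)/p = 3.7453/1 = 3.7453  ⇒  p = 1/(1 + 3.7453) = 0.2107
Gj-46: 21.07%, Gj-48: 78.93%.

21.07%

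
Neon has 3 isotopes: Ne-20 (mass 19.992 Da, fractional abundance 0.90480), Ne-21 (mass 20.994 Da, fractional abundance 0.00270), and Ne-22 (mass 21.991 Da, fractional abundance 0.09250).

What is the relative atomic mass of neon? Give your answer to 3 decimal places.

Ar = Σ fᵢ·mᵢ = 0.90480 × 19.992 + 0.00270 × 20.994 + 0.09250 × 21.991
= 18.0888 + 0.0567 + 2.0342 = 20.1797 Da

20.180 Da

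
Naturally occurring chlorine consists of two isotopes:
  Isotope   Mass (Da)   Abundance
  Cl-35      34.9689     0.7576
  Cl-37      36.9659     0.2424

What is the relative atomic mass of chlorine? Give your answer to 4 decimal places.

35.4530 Da

Ar = Σ fᵢ·mᵢ = 0.7576 × 34.9689 + 0.2424 × 36.9659
= 26.49244 + 8.96053 = 35.45297 Da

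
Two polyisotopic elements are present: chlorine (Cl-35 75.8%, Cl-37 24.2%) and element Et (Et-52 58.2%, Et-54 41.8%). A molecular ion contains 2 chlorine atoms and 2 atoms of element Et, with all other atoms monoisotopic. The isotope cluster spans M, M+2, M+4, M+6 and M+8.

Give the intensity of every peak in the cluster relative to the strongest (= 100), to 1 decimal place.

48.2 : 100.0 : 74.0 : 22.9 : 2.5

Chlorine pattern (n=2): 0.574564 : 0.366872 : 0.058564
Element Et pattern (n=2): 0.338724 : 0.486552 : 0.174724
Convolve the two distributions (both contribute in 2-u steps):
  M: 0.574564×0.338724 = 0.194619
  M+2: 0.574564×0.486552 + 0.366872×0.338724 = 0.403824
  M+4: 0.574564×0.174724 + 0.366872×0.486552 + 0.058564×0.338724 = 0.298729
  M+6: 0.366872×0.174724 + 0.058564×0.486552 = 0.092596
  M+8: 0.058564×0.174724 = 0.010233
Scale to base peak (0.403824) = 100: 48.2 : 100.0 : 74.0 : 22.9 : 2.5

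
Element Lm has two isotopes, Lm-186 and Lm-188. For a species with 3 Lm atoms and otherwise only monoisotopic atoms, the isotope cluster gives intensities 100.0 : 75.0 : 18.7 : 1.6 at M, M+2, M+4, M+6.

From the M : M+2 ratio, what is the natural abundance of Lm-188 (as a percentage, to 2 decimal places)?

Let p = fractional abundance of Lm-186. I(M+2)/I(M) = [C(3,1)·p^2·(1−p)] / p^3 = 3·(1−p)/p = 75.0/100.0 = 0.7500
(1−p)/p = 0.7500/3 = 0.2500  ⇒  p = 1/(1 + 0.2500) = 0.8000
Lm-186: 80.00%, Lm-188: 20.00%.

20.00%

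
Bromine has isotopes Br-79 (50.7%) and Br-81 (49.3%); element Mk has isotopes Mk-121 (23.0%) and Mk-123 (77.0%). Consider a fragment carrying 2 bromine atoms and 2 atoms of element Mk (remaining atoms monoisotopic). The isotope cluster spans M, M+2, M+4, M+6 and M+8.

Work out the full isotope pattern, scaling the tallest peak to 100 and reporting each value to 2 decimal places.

3.56 : 30.72 : 89.50 : 100.00 : 37.68

Bromine pattern (n=2): 0.257049 : 0.499902 : 0.243049
Element Mk pattern (n=2): 0.0529 : 0.3542 : 0.5929
Convolve the two distributions (both contribute in 2-u steps):
  M: 0.257049×0.0529 = 0.013598
  M+2: 0.257049×0.3542 + 0.499902×0.0529 = 0.117492
  M+4: 0.257049×0.5929 + 0.499902×0.3542 + 0.243049×0.0529 = 0.342327
  M+6: 0.499902×0.5929 + 0.243049×0.3542 = 0.382480
  M+8: 0.243049×0.5929 = 0.144104
Scale to base peak (0.382480) = 100: 3.56 : 30.72 : 89.50 : 100.00 : 37.68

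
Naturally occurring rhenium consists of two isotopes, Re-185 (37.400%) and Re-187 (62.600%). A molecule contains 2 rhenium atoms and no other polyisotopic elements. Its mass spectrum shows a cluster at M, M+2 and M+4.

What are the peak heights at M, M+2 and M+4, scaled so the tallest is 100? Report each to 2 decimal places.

The 2 Re atoms are independent, so intensities follow the terms of (0.37400 + 0.62600)^2.
P(M) = 0.37400^2 = 0.139876
P(M+2) = 2 × 0.37400^1 × 0.62600^1 = 0.468248
P(M+4) = 0.62600^2 = 0.391876
The M+2 peak is largest (0.468248); scaling to 100 gives 29.87 : 100.00 : 83.69.

29.87 : 100.00 : 83.69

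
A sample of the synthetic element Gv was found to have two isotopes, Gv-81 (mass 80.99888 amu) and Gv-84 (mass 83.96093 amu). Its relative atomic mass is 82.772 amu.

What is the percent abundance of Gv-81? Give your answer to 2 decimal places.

Let x be the fractional abundance of Gv-81; then Gv-84 has abundance 1 − x.
80.99888·x + 83.96093·(1 − x) = 82.772
(80.99888 − 83.96093)·x = 82.772 − 83.96093
x = -1.18893 / -2.96205 = 0.40139 → 40.14% Gv-81, 59.86% Gv-84.

40.14%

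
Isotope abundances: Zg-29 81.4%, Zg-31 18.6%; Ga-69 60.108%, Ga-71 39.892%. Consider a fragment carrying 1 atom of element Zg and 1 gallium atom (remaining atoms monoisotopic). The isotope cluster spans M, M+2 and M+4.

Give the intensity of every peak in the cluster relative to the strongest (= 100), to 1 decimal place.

100.0 : 89.2 : 15.2

Element Zg pattern (n=1): 0.8140 : 0.1860
Gallium pattern (n=1): 0.60108 : 0.39892
Convolve the two distributions (both contribute in 2-u steps):
  M: 0.8140×0.60108 = 0.489279
  M+2: 0.8140×0.39892 + 0.1860×0.60108 = 0.436522
  M+4: 0.1860×0.39892 = 0.074199
Scale to base peak (0.489279) = 100: 100.0 : 89.2 : 15.2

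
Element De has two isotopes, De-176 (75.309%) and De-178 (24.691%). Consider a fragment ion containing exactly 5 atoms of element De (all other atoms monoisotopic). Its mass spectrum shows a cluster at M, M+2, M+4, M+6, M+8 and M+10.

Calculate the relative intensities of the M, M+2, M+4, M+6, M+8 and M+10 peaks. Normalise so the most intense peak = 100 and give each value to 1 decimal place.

61.0 : 100.0 : 65.6 : 21.5 : 3.5 : 0.2

The 5 De atoms are independent, so intensities follow the terms of (0.75309 + 0.24691)^5.
P(M) = 0.75309^5 = 0.242234
P(M+2) = 5 × 0.75309^4 × 0.24691^1 = 0.397097
P(M+4) = 10 × 0.75309^3 × 0.24691^2 = 0.260386
P(M+6) = 10 × 0.75309^2 × 0.24691^3 = 0.085371
P(M+8) = 5 × 0.75309^1 × 0.24691^4 = 0.013995
P(M+10) = 0.24691^5 = 0.000918
The M+2 peak is largest (0.397097); scaling to 100 gives 61.0 : 100.0 : 65.6 : 21.5 : 3.5 : 0.2.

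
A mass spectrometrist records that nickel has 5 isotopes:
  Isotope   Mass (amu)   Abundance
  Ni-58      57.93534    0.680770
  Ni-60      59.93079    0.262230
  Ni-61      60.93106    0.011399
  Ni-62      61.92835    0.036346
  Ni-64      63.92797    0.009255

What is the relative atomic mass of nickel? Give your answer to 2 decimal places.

58.69 amu

The abundance-weighted mean is 0.680770 × 57.93534 + 0.262230 × 59.93079 + 0.011399 × 60.93106 + 0.036346 × 61.92835 + 0.009255 × 63.92797
= 39.440641 + 15.715651 + 0.694553 + 2.250848 + 0.591653 = 58.693346 amu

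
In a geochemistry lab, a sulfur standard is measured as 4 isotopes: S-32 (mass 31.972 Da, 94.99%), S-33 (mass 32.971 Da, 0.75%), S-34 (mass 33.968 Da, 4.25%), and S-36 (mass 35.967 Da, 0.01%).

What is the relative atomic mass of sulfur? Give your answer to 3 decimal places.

32.065 Da

Weight each isotope mass by its fractional abundance: 0.9499 × 31.972 + 0.0075 × 32.971 + 0.0425 × 33.968 + 0.0001 × 35.967
= 30.3702 + 0.2473 + 1.4436 + 0.0036 = 32.0647 Da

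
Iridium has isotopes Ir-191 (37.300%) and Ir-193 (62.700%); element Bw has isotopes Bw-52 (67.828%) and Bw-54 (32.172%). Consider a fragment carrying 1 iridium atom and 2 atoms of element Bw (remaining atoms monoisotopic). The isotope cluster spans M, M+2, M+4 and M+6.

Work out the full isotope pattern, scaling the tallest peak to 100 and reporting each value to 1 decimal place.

Iridium pattern (n=1): 0.3730 : 0.6270
Element Bw pattern (n=2): 0.46006376 : 0.43643248 : 0.10350376
Convolve the two distributions (both contribute in 2-u steps):
  M: 0.3730×0.46006376 = 0.171604
  M+2: 0.3730×0.43643248 + 0.6270×0.46006376 = 0.451249
  M+4: 0.3730×0.10350376 + 0.6270×0.43643248 = 0.312250
  M+6: 0.6270×0.10350376 = 0.064897
Scale to base peak (0.451249) = 100: 38.0 : 100.0 : 69.2 : 14.4

38.0 : 100.0 : 69.2 : 14.4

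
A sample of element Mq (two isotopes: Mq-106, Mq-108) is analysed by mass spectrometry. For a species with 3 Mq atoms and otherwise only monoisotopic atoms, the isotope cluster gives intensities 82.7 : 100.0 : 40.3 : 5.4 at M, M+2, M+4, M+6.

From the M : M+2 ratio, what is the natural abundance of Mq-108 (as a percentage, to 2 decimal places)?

If p is the fraction of Mq that is Mq-106, then I(M+2)/I(M) = [C(3,1)·p^2·(1−p)] / p^3 = 3·(1−p)/p = 100.0/82.7 = 1.2092
(1−p)/p = 1.2092/3 = 0.4031  ⇒  p = 1/(1 + 0.4031) = 0.7127
Mq-106: 71.27%, Mq-108: 28.73%.

28.73%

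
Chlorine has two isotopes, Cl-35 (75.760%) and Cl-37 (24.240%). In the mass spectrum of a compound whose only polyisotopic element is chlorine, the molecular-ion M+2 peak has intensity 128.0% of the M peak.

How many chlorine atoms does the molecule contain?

4

The M+2/M ratio from n Cl atoms is n · q/p = n · 0.24240/0.75760.
n = 1.280 × 0.75760/0.24240 = 4.00 ≈ 4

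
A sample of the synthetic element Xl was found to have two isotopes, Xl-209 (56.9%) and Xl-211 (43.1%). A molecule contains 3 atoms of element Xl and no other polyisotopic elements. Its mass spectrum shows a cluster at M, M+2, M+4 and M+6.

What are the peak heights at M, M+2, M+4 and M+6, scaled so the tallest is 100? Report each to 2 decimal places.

Expanding (0.569 + 0.431)^3:
P(M) = 0.569^3 = 0.184220
P(M+2) = 3 × 0.569^2 × 0.431^1 = 0.418623
P(M+4) = 3 × 0.569^1 × 0.431^2 = 0.317094
P(M+6) = 0.431^3 = 0.080063
The M+2 peak is largest (0.418623); scaling to 100 gives 44.01 : 100.00 : 75.75 : 19.13.

44.01 : 100.00 : 75.75 : 19.13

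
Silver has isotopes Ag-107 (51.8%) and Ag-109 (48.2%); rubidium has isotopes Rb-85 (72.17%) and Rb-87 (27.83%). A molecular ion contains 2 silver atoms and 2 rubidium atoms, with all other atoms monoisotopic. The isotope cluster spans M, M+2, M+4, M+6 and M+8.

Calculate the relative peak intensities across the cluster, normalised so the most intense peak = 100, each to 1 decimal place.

Silver pattern (n=2): 0.268324 : 0.499352 : 0.232324
Rubidium pattern (n=2): 0.52085089 : 0.40169822 : 0.07745089
Convolve the two distributions (both contribute in 2-u steps):
  M: 0.268324×0.52085089 = 0.139757
  M+2: 0.268324×0.40169822 + 0.499352×0.52085089 = 0.367873
  M+4: 0.268324×0.07745089 + 0.499352×0.40169822 + 0.232324×0.52085089 = 0.342377
  M+6: 0.499352×0.07745089 + 0.232324×0.40169822 = 0.131999
  M+8: 0.232324×0.07745089 = 0.017994
Scale to base peak (0.367873) = 100: 38.0 : 100.0 : 93.1 : 35.9 : 4.9

38.0 : 100.0 : 93.1 : 35.9 : 4.9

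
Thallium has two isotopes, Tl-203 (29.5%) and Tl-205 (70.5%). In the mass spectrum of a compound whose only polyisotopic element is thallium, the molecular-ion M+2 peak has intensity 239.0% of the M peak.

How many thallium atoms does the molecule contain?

1

For n independent Tl atoms, I(M+2)/I(M) = n · (abundance Tl-205) / (abundance Tl-203) = n · 0.705/0.295.
n = 2.390 × 0.295/0.705 = 1.00 ≈ 1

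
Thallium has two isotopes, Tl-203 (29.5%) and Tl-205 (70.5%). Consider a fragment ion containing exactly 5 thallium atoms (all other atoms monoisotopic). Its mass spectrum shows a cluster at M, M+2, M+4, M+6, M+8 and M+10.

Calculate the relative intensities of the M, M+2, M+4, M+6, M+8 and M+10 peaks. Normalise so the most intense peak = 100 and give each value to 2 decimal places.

The 5 Tl atoms are independent, so intensities follow the terms of (0.295 + 0.705)^5.
P(M) = 0.295^5 = 0.002234
P(M+2) = 5 × 0.295^4 × 0.705^1 = 0.026696
P(M+4) = 10 × 0.295^3 × 0.705^2 = 0.127598
P(M+6) = 10 × 0.295^2 × 0.705^3 = 0.304938
P(M+8) = 5 × 0.295^1 × 0.705^4 = 0.364375
P(M+10) = 0.705^5 = 0.174159
The M+8 peak is largest (0.364375); scaling to 100 gives 0.61 : 7.33 : 35.02 : 83.69 : 100.00 : 47.80.

0.61 : 7.33 : 35.02 : 83.69 : 100.00 : 47.80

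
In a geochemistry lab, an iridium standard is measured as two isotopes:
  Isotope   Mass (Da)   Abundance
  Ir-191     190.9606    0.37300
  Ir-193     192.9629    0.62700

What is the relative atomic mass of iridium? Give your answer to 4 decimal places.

Weight each isotope mass by its fractional abundance: 0.37300 × 190.9606 + 0.62700 × 192.9629
= 71.22830 + 120.98774 = 192.21604 Da

192.2160 Da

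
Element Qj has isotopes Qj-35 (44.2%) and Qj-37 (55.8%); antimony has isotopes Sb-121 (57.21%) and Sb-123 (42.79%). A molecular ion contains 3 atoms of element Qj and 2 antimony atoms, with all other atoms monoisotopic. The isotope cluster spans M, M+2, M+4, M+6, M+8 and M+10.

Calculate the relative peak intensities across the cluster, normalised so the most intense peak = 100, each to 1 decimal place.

8.9 : 46.8 : 97.5 : 100.0 : 50.4 : 10.0

Element Qj pattern (n=3): 0.08635089 : 0.32703934 : 0.41286866 : 0.17374111
Antimony pattern (n=2): 0.32729841 : 0.48960318 : 0.18309841
Convolve the two distributions (both contribute in 2-u steps):
  M: 0.08635089×0.32729841 = 0.028263
  M+2: 0.08635089×0.48960318 + 0.32703934×0.32729841 = 0.149317
  M+4: 0.08635089×0.18309841 + 0.32703934×0.48960318 + 0.41286866×0.32729841 = 0.311061
  M+6: 0.32703934×0.18309841 + 0.41286866×0.48960318 + 0.17374111×0.32729841 = 0.318887
  M+8: 0.41286866×0.18309841 + 0.17374111×0.48960318 = 0.160660
  M+10: 0.17374111×0.18309841 = 0.031812
Scale to base peak (0.318887) = 100: 8.9 : 46.8 : 97.5 : 100.0 : 50.4 : 10.0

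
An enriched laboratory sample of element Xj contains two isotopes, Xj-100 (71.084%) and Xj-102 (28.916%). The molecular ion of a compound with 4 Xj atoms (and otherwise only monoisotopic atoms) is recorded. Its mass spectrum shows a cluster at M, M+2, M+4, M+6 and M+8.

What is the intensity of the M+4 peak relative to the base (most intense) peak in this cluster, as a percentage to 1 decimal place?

Binomial terms of (0.71084 + 0.28916)^4: M 0.2553, M+2 0.4154, M+4 0.2535, M+6 0.0687, M+8 0.0070 → M+2 is the base peak.
P(M+2) = C(4,1) × 0.71084^3 × 0.28916^1 = 4 × 0.35918284 × 0.28916 = 0.415445 (base)
P(M+4) = C(4,2) × 0.71084^2 × 0.28916^2 = 6 × 0.50529351 × 0.08361351 = 0.253496
Relative intensity = 0.253496 / 0.415445 × 100 = 61.0

61.0%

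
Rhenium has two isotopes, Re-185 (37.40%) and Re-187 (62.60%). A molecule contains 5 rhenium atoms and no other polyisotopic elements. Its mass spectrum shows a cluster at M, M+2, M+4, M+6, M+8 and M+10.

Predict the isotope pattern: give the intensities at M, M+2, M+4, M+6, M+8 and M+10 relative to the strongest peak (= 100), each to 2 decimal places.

Each Re atom is independently Re-185 (p = 0.3740) or Re-187 (q = 0.6260); the cluster is the binomial expansion (p + q)^5.
P(M) = 0.3740^5 = 0.007317
P(M+2) = 5 × 0.3740^4 × 0.6260^1 = 0.061239
P(M+4) = 10 × 0.3740^3 × 0.6260^2 = 0.205005
P(M+6) = 10 × 0.3740^2 × 0.6260^3 = 0.343136
P(M+8) = 5 × 0.3740^1 × 0.6260^4 = 0.287170
P(M+10) = 0.6260^5 = 0.096133
The M+6 peak is largest (0.343136); scaling to 100 gives 2.13 : 17.85 : 59.74 : 100.00 : 83.69 : 28.02.

2.13 : 17.85 : 59.74 : 100.00 : 83.69 : 28.02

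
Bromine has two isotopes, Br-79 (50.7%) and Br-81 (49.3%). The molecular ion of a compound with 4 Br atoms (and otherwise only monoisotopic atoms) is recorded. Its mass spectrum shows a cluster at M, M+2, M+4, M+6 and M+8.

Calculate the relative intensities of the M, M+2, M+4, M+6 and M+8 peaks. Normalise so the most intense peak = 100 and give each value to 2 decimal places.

17.63 : 68.56 : 100.00 : 64.83 : 15.76

Each Br atom is independently Br-79 (p = 0.507) or Br-81 (q = 0.493); the cluster is the binomial expansion (p + q)^4.
P(M) = 0.507^4 = 0.066074
P(M+2) = 4 × 0.507^3 × 0.493^1 = 0.256999
P(M+4) = 6 × 0.507^2 × 0.493^2 = 0.374853
P(M+6) = 4 × 0.507^1 × 0.493^3 = 0.243001
P(M+8) = 0.493^4 = 0.059073
The M+4 peak is largest (0.374853); scaling to 100 gives 17.63 : 68.56 : 100.00 : 64.83 : 15.76.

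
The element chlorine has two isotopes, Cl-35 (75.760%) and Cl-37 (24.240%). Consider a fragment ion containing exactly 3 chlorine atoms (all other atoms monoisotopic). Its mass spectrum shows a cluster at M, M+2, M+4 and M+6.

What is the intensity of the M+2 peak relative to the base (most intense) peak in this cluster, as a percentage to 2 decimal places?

95.99%

Binomial terms of (0.75760 + 0.24240)^3: M 0.4348, M+2 0.4174, M+4 0.1335, M+6 0.0142 → M is the base peak.
P(M) = C(3,0) × 0.75760^3 × 0.24240^0 = 1 × 0.4348304 × 1.0000 = 0.434830 (base)
P(M+2) = C(3,1) × 0.75760^2 × 0.24240^1 = 3 × 0.57395776 × 0.2424 = 0.417382
Relative intensity = 0.417382 / 0.434830 × 100 = 95.99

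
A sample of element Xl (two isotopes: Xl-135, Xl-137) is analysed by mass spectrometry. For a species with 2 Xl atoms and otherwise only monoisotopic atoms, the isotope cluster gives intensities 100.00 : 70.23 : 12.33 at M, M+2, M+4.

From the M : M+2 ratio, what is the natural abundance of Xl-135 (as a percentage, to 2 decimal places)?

Let p = fractional abundance of Xl-135. I(M+2)/I(M) = [C(2,1)·p^1·(1−p)] / p^2 = 2·(1−p)/p = 70.23/100.00 = 0.7023
(1−p)/p = 0.7023/2 = 0.3512  ⇒  p = 1/(1 + 0.3512) = 0.7401
Xl-135: 74.01%, Xl-137: 25.99%.

74.01%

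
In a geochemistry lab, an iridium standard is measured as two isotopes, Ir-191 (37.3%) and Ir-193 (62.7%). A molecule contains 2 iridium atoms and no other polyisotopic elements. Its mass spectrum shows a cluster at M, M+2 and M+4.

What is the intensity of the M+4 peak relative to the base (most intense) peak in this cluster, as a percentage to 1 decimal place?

Term probabilities: M 0.1391, M+2 0.4677, M+4 0.3931. Base peak = M+2.
P(M+2) = C(2,1) × 0.373^1 × 0.627^1 = 2 × 0.3730 × 0.6270 = 0.467742 (base)
P(M+4) = C(2,2) × 0.373^0 × 0.627^2 = 1 × 1.0000 × 0.393129 = 0.393129
Relative intensity = 0.393129 / 0.467742 × 100 = 84.0

84.0%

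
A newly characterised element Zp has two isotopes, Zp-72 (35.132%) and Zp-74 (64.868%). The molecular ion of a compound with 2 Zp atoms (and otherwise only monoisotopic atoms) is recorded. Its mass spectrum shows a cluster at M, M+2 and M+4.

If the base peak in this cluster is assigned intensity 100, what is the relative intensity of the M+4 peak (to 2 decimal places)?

Term probabilities: M 0.1234, M+2 0.4558, M+4 0.4208. Base peak = M+2.
P(M+2) = C(2,1) × 0.35132^1 × 0.64868^1 = 2 × 0.35132 × 0.64868 = 0.455789 (base)
P(M+4) = C(2,2) × 0.35132^0 × 0.64868^2 = 1 × 1.0000 × 0.42078574 = 0.420786
Relative intensity = 0.420786 / 0.455789 × 100 = 92.32

92.32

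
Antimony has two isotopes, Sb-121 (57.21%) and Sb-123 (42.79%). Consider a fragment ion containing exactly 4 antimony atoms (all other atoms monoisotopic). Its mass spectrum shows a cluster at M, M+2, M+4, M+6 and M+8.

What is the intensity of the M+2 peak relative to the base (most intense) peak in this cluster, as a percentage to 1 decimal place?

Binomial terms of (0.5721 + 0.4279)^4: M 0.1071, M+2 0.3205, M+4 0.3596, M+6 0.1793, M+8 0.0335 → M+4 is the base peak.
P(M+4) = C(4,2) × 0.5721^2 × 0.4279^2 = 6 × 0.32729841 × 0.18309841 = 0.359567 (base)
P(M+2) = C(4,1) × 0.5721^3 × 0.4279^1 = 4 × 0.18724742 × 0.4279 = 0.320493
Relative intensity = 0.320493 / 0.359567 × 100 = 89.1

89.1%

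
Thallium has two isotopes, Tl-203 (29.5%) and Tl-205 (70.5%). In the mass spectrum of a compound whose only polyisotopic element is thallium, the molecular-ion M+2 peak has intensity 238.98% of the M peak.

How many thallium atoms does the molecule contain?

1

The M+2/M ratio from n Tl atoms is n · q/p = n · 0.705/0.295.
n = 2.3898 × 0.295/0.705 = 1.00 ≈ 1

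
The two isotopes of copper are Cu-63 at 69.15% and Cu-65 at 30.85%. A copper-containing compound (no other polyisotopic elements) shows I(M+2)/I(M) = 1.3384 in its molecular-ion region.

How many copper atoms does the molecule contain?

For n independent Cu atoms, I(M+2)/I(M) = n · (abundance Cu-65) / (abundance Cu-63) = n · 0.3085/0.6915.
n = 1.3384 × 0.6915/0.3085 = 3.00 ≈ 3

3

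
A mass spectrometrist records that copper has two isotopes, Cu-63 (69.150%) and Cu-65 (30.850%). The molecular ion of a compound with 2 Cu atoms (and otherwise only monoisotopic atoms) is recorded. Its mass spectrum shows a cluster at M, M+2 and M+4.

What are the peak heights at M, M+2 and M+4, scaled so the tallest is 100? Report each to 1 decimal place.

100.0 : 89.2 : 19.9

Expanding (0.69150 + 0.30850)^2:
P(M) = 0.69150^2 = 0.478172
P(M+2) = 2 × 0.69150^1 × 0.30850^1 = 0.426656
P(M+4) = 0.30850^2 = 0.095172
The M peak is largest (0.478172); scaling to 100 gives 100.0 : 89.2 : 19.9.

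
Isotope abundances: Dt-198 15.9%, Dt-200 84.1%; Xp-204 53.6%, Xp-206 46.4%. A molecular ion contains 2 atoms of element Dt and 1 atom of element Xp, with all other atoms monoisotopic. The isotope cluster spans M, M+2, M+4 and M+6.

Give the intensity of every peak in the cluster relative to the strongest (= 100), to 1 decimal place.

Element Dt pattern (n=2): 0.025281 : 0.267438 : 0.707281
Element Xp pattern (n=1): 0.5360 : 0.4640
Convolve the two distributions (both contribute in 2-u steps):
  M: 0.025281×0.5360 = 0.013551
  M+2: 0.025281×0.4640 + 0.267438×0.5360 = 0.155077
  M+4: 0.267438×0.4640 + 0.707281×0.5360 = 0.503194
  M+6: 0.707281×0.4640 = 0.328178
Scale to base peak (0.503194) = 100: 2.7 : 30.8 : 100.0 : 65.2

2.7 : 30.8 : 100.0 : 65.2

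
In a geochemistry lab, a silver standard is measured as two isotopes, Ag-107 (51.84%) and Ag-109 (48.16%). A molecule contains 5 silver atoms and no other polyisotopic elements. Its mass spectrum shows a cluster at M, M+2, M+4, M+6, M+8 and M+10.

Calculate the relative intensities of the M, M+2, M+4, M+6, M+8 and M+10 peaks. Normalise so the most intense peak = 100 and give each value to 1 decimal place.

Each Ag atom is independently Ag-107 (p = 0.5184) or Ag-109 (q = 0.4816); the cluster is the binomial expansion (p + q)^5.
P(M) = 0.5184^5 = 0.037439
P(M+2) = 5 × 0.5184^4 × 0.4816^1 = 0.173907
P(M+4) = 10 × 0.5184^3 × 0.4816^2 = 0.323123
P(M+6) = 10 × 0.5184^2 × 0.4816^3 = 0.300185
P(M+8) = 5 × 0.5184^1 × 0.4816^4 = 0.139438
P(M+10) = 0.4816^5 = 0.025908
The M+4 peak is largest (0.323123); scaling to 100 gives 11.6 : 53.8 : 100.0 : 92.9 : 43.2 : 8.0.

11.6 : 53.8 : 100.0 : 92.9 : 43.2 : 8.0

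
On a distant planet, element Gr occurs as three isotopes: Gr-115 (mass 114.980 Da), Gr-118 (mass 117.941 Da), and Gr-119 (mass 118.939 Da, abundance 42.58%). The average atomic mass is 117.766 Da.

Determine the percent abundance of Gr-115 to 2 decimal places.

20.26%

Let x and y be the fractions of Gr-115 and Gr-118. Then x + y = 1 − 0.4258 = 0.5742 and 114.980x + 117.941y = 117.766 − 0.4258×118.939 = 67.1217738.
Substituting: 114.980x + 117.941(0.5742 − x) = 67.1217738
(114.980 − 117.941)x = -0.5999484  ⇒  x = 0.20262, y = 0.37158
Gr-115: 20.26%, Gr-118: 37.16%.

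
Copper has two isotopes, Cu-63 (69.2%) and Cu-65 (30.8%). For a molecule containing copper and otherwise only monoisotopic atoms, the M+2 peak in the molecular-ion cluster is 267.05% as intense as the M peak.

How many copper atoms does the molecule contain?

With n Cu atoms, P(M+2)/P(M) = C(n,1)·p^(n−1)q / p^n = n·q/p = n · 0.308/0.692.
n = 2.6705 × 0.692/0.308 = 6.00 ≈ 6

6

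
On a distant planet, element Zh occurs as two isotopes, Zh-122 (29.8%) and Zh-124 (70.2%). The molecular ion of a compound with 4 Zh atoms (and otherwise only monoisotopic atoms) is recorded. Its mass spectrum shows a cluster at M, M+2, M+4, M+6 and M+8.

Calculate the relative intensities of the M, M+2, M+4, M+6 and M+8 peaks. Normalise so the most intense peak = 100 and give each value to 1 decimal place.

The 4 Zh atoms are independent, so intensities follow the terms of (0.298 + 0.702)^4.
P(M) = 0.298^4 = 0.007886
P(M+2) = 4 × 0.298^3 × 0.702^1 = 0.074310
P(M+4) = 6 × 0.298^2 × 0.702^2 = 0.262578
P(M+6) = 4 × 0.298^1 × 0.702^3 = 0.412371
P(M+8) = 0.702^4 = 0.242856
The M+6 peak is largest (0.412371); scaling to 100 gives 1.9 : 18.0 : 63.7 : 100.0 : 58.9.

1.9 : 18.0 : 63.7 : 100.0 : 58.9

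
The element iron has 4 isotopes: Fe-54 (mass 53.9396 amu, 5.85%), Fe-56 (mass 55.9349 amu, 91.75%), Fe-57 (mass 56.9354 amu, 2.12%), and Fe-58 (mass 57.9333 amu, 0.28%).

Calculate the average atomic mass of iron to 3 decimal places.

55.845 amu

Weight each isotope mass by its fractional abundance: 0.0585 × 53.9396 + 0.9175 × 55.9349 + 0.0212 × 56.9354 + 0.0028 × 57.9333
= 3.15547 + 51.32027 + 1.20703 + 0.16221 = 55.84498 amu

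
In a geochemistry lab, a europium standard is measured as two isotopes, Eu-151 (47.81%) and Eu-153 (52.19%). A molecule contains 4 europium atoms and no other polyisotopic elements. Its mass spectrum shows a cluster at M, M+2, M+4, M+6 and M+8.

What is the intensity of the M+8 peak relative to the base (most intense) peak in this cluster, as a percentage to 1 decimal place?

19.9%

Term probabilities: M 0.0522, M+2 0.2281, M+4 0.3736, M+6 0.2719, M+8 0.0742. Base peak = M+4.
P(M+4) = C(4,2) × 0.4781^2 × 0.5219^2 = 6 × 0.22857961 × 0.27237961 = 0.373563 (base)
P(M+8) = C(4,4) × 0.4781^0 × 0.5219^4 = 1 × 1.0000 × 0.07419065 = 0.074191
Relative intensity = 0.074191 / 0.373563 × 100 = 19.9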